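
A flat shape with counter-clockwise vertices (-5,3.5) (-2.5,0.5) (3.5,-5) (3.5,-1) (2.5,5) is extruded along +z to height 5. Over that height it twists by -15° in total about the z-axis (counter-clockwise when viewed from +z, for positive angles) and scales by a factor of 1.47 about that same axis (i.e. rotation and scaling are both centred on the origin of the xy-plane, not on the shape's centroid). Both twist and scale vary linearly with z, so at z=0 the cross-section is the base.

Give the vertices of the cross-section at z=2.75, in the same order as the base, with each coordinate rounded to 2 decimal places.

Cross-section at z=2.75: (-5.60,5.26) (-3.02,1.07) (3.46,-6.86) (4.18,-1.88) (4.02,5.78)

t = z/height = 2.75/5 = 0.55
s = 1 + (scale-1)·z/height = 1 + (1.47-1)·2.75/5 = 1.258500
θ = twist·z/height = -15°·2.75/5 = -8.2500° = -0.143990 rad
cos θ = 0.989651, sin θ = -0.143493 (intermediates below are computed at full precision and shown rounded to 5 d.p.)
v1: (-5,3.5) → rotate → (-4.44603,4.18124) → ×s → (-5.59533,5.26209) → (-5.60,5.26)
v2: (-2.5,0.5) → rotate → (-2.40238,0.85356) → ×s → (-3.02340,1.07420) → (-3.02,1.07)
v3: (3.5,-5) → rotate → (2.74632,-5.45048) → ×s → (3.45624,-6.85943) → (3.46,-6.86)
v4: (3.5,-1) → rotate → (3.32029,-1.49188) → ×s → (4.17858,-1.87753) → (4.18,-1.88)
v5: (2.5,5) → rotate → (3.19159,4.58953) → ×s → (4.01662,5.77592) → (4.02,5.78)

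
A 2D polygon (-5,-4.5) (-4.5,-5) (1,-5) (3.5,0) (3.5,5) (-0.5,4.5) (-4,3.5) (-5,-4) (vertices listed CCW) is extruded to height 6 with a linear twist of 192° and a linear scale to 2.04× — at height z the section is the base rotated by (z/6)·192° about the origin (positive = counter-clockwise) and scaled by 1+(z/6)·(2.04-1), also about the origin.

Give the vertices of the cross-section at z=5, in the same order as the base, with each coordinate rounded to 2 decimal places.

t = z/height = 5/6 = 0.833333
s = 1 + (scale-1)·z/height = 1 + (2.04-1)·5/6 = 1.866667
θ = twist·z/height = 192°·5/6 = 160.0000° = 2.792527 rad
cos θ = -0.939693, sin θ = 0.342020 (intermediates below are computed at full precision and shown rounded to 5 d.p.)
v1: (-5,-4.5) → rotate → (6.23755,2.51852) → ×s → (11.64343,4.70123) → (11.64,4.70)
v2: (-4.5,-5) → rotate → (5.93872,3.15937) → ×s → (11.08561,5.89750) → (11.09,5.90)
v3: (1,-5) → rotate → (0.77041,5.04048) → ×s → (1.43810,9.40890) → (1.44,9.41)
v4: (3.5,0) → rotate → (-3.28892,1.19707) → ×s → (-6.13933,2.23453) → (-6.14,2.23)
v5: (3.5,5) → rotate → (-4.99902,-3.50139) → ×s → (-9.33151,-6.53593) → (-9.33,-6.54)
v6: (-0.5,4.5) → rotate → (-1.06924,-4.39963) → ×s → (-1.99592,-8.21264) → (-2.00,-8.21)
v7: (-4,3.5) → rotate → (2.56170,-4.65700) → ×s → (4.78184,-8.69308) → (4.78,-8.69)
v8: (-5,-4) → rotate → (6.06654,2.04867) → ×s → (11.32421,3.82418) → (11.32,3.82)

Cross-section at z=5: (11.64,4.70) (11.09,5.90) (1.44,9.41) (-6.14,2.23) (-9.33,-6.54) (-2.00,-8.21) (4.78,-8.69) (11.32,3.82)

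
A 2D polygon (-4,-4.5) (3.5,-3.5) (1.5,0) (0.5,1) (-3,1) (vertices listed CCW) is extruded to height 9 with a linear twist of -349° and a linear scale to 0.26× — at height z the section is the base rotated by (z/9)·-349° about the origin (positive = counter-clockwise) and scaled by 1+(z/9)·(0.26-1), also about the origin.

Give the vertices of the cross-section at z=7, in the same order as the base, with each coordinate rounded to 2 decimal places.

Cross-section at z=7: (1.87,-1.75) (1.52,1.45) (0.02,0.64) (-0.42,0.22) (-0.46,-1.26)

t = z/height = 7/9 = 0.777778
s = 1 + (scale-1)·z/height = 1 + (0.26-1)·7/9 = 0.424444
θ = twist·z/height = -349°·7/9 = -271.4444° = -4.737599 rad
cos θ = 0.025208, sin θ = 0.999682 (intermediates below are computed at full precision and shown rounded to 5 d.p.)
v1: (-4,-4.5) → rotate → (4.39774,-4.11216) → ×s → (1.86660,-1.74538) → (1.87,-1.75)
v2: (3.5,-3.5) → rotate → (3.58711,3.41066) → ×s → (1.52253,1.44764) → (1.52,1.45)
v3: (1.5,0) → rotate → (0.03781,1.49952) → ×s → (0.01605,0.63646) → (0.02,0.64)
v4: (0.5,1) → rotate → (-0.98708,0.52505) → ×s → (-0.41896,0.22285) → (-0.42,0.22)
v5: (-3,1) → rotate → (-1.07531,-2.97384) → ×s → (-0.45641,-1.26223) → (-0.46,-1.26)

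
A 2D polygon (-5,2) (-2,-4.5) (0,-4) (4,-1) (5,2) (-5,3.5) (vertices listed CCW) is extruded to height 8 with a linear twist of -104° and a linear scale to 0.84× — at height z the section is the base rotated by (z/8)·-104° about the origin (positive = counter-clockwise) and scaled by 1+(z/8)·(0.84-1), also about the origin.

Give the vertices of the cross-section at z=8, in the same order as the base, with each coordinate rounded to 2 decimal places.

t = z/height = 8/8 = 1
s = 1 + (scale-1)·z/height = 1 + (0.84-1)·8/8 = 0.840000
θ = twist·z/height = -104°·8/8 = -104.0000° = -1.815142 rad
cos θ = -0.241922, sin θ = -0.970296 (intermediates below are computed at full precision and shown rounded to 5 d.p.)
v1: (-5,2) → rotate → (3.15020,4.36763) → ×s → (2.64617,3.66881) → (2.65,3.67)
v2: (-2,-4.5) → rotate → (-3.88249,3.02924) → ×s → (-3.26129,2.54456) → (-3.26,2.54)
v3: (0,-4) → rotate → (-3.88118,0.96769) → ×s → (-3.26019,0.81286) → (-3.26,0.81)
v4: (4,-1) → rotate → (-1.93798,-3.63926) → ×s → (-1.62791,-3.05698) → (-1.63,-3.06)
v5: (5,2) → rotate → (0.73098,-5.33532) → ×s → (0.61402,-4.48167) → (0.61,-4.48)
v6: (-5,3.5) → rotate → (4.60564,4.00475) → ×s → (3.86874,3.36399) → (3.87,3.36)

Cross-section at z=8: (2.65,3.67) (-3.26,2.54) (-3.26,0.81) (-1.63,-3.06) (0.61,-4.48) (3.87,3.36)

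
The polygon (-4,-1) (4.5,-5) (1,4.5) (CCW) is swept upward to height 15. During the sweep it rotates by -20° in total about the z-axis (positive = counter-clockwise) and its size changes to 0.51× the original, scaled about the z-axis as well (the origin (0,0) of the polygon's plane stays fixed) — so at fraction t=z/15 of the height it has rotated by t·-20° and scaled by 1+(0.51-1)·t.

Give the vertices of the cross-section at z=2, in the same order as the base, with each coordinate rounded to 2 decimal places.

Cross-section at z=2: (-3.78,-0.76) (3.98,-4.86) (1.13,4.16)

t = z/height = 2/15 = 0.133333
s = 1 + (scale-1)·z/height = 1 + (0.51-1)·2/15 = 0.934667
θ = twist·z/height = -20°·2/15 = -2.6667° = -0.046542 rad
cos θ = 0.998917, sin θ = -0.046525 (intermediates below are computed at full precision and shown rounded to 5 d.p.)
v1: (-4,-1) → rotate → (-4.04219,-0.81282) → ×s → (-3.77810,-0.75971) → (-3.78,-0.76)
v2: (4.5,-5) → rotate → (4.26250,-5.20395) → ×s → (3.98402,-4.86396) → (3.98,-4.86)
v3: (1,4.5) → rotate → (1.20828,4.44860) → ×s → (1.12934,4.15796) → (1.13,4.16)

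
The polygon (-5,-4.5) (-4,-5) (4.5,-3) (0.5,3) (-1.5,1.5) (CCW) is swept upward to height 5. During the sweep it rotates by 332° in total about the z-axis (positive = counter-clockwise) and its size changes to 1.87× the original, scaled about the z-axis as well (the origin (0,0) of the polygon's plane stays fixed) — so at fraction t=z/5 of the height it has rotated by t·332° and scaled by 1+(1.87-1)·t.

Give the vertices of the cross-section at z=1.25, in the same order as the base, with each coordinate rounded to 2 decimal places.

Cross-section at z=1.25: (4.70,-6.71) (5.45,-5.58) (4.29,4.99) (-3.55,1.05) (-2.04,-1.59)

t = z/height = 1.25/5 = 0.25
s = 1 + (scale-1)·z/height = 1 + (1.87-1)·1.25/5 = 1.217500
θ = twist·z/height = 332°·1.25/5 = 83.0000° = 1.448623 rad
cos θ = 0.121869, sin θ = 0.992546 (intermediates below are computed at full precision and shown rounded to 5 d.p.)
v1: (-5,-4.5) → rotate → (3.85711,-5.51114) → ×s → (4.69603,-6.70982) → (4.70,-6.71)
v2: (-4,-5) → rotate → (4.47525,-4.57953) → ×s → (5.44862,-5.57558) → (5.45,-5.58)
v3: (4.5,-3) → rotate → (3.52605,4.10085) → ×s → (4.29297,4.99278) → (4.29,4.99)
v4: (0.5,3) → rotate → (-2.91670,0.86188) → ×s → (-3.55109,1.04934) → (-3.55,1.05)
v5: (-1.5,1.5) → rotate → (-1.67162,-1.30602) → ×s → (-2.03520,-1.59007) → (-2.04,-1.59)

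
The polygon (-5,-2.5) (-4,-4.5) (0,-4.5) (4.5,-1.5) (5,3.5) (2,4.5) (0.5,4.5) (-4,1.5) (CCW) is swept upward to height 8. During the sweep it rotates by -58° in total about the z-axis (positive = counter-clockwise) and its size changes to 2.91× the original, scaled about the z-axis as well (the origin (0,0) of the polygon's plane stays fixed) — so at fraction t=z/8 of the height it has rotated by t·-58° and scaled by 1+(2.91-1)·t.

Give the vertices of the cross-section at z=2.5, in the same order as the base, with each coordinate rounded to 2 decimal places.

Cross-section at z=2.5: (-8.83,-1.31) (-8.31,-4.84) (-2.24,-6.83) (6.08,-4.51) (9.33,2.83) (5.27,5.84) (2.99,6.58) (-5.33,4.26)

t = z/height = 2.5/8 = 0.3125
s = 1 + (scale-1)·z/height = 1 + (2.91-1)·2.5/8 = 1.596875
θ = twist·z/height = -58°·2.5/8 = -18.1250° = -0.316341 rad
cos θ = 0.950380, sin θ = -0.311091 (intermediates below are computed at full precision and shown rounded to 5 d.p.)
v1: (-5,-2.5) → rotate → (-5.52963,-0.82049) → ×s → (-8.83013,-1.31023) → (-8.83,-1.31)
v2: (-4,-4.5) → rotate → (-5.20143,-3.03235) → ×s → (-8.30603,-4.84228) → (-8.31,-4.84)
v3: (0,-4.5) → rotate → (-1.39991,-4.27671) → ×s → (-2.23548,-6.82937) → (-2.24,-6.83)
v4: (4.5,-1.5) → rotate → (3.81007,-2.82548) → ×s → (6.08421,-4.51194) → (6.08,-4.51)
v5: (5,3.5) → rotate → (5.84072,1.77087) → ×s → (9.32690,2.82787) → (9.33,2.83)
v6: (2,4.5) → rotate → (3.30067,3.65453) → ×s → (5.27076,5.83582) → (5.27,5.84)
v7: (0.5,4.5) → rotate → (1.87510,4.12116) → ×s → (2.99430,6.58099) → (2.99,6.58)
v8: (-4,1.5) → rotate → (-3.33488,2.66993) → ×s → (-5.32539,4.26355) → (-5.33,4.26)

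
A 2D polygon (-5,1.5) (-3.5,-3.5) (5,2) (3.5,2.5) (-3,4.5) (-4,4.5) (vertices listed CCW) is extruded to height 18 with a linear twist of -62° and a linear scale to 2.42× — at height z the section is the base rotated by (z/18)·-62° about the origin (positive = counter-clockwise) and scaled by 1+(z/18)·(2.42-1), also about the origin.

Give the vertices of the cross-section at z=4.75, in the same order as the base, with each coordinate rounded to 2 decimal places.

t = z/height = 4.75/18 = 0.263889
s = 1 + (scale-1)·z/height = 1 + (2.42-1)·4.75/18 = 1.374722
θ = twist·z/height = -62°·4.75/18 = -16.3611° = -0.285555 rad
cos θ = 0.959505, sin θ = -0.281690 (intermediates below are computed at full precision and shown rounded to 5 d.p.)
v1: (-5,1.5) → rotate → (-4.37499,2.84771) → ×s → (-6.01440,3.91481) → (-6.01,3.91)
v2: (-3.5,-3.5) → rotate → (-4.34418,-2.37235) → ×s → (-5.97205,-3.26133) → (-5.97,-3.26)
v3: (5,2) → rotate → (5.36091,0.51056) → ×s → (7.36976,0.70188) → (7.37,0.70)
v4: (3.5,2.5) → rotate → (4.06249,1.41285) → ×s → (5.58480,1.94227) → (5.58,1.94)
v5: (-3,4.5) → rotate → (-1.61091,5.16285) → ×s → (-2.21455,7.09748) → (-2.21,7.10)
v6: (-4,4.5) → rotate → (-2.57042,5.44454) → ×s → (-3.53361,7.48472) → (-3.53,7.48)

Cross-section at z=4.75: (-6.01,3.91) (-5.97,-3.26) (7.37,0.70) (5.58,1.94) (-2.21,7.10) (-3.53,7.48)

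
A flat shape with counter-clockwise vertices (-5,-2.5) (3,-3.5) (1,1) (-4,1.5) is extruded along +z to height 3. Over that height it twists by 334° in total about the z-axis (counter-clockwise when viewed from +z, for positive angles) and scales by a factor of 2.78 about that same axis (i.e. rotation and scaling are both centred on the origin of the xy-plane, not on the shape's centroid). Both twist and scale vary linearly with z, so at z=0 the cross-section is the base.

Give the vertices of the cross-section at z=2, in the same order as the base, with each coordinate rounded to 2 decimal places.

t = z/height = 2/3 = 0.666667
s = 1 + (scale-1)·z/height = 1 + (2.78-1)·2/3 = 2.186667
θ = twist·z/height = 334°·2/3 = 222.6667° = 3.886266 rad
cos θ = -0.735309, sin θ = -0.677732 (intermediates below are computed at full precision and shown rounded to 5 d.p.)
v1: (-5,-2.5) → rotate → (1.98222,5.22693) → ×s → (4.33444,11.42956) → (4.33,11.43)
v2: (3,-3.5) → rotate → (-4.57799,0.54039) → ×s → (-10.01054,1.18164) → (-10.01,1.18)
v3: (1,1) → rotate → (-0.05758,-1.41304) → ×s → (-0.12590,-3.08985) → (-0.13,-3.09)
v4: (-4,1.5) → rotate → (3.95783,1.60796) → ×s → (8.65446,3.51608) → (8.65,3.52)

Cross-section at z=2: (4.33,11.43) (-10.01,1.18) (-0.13,-3.09) (8.65,3.52)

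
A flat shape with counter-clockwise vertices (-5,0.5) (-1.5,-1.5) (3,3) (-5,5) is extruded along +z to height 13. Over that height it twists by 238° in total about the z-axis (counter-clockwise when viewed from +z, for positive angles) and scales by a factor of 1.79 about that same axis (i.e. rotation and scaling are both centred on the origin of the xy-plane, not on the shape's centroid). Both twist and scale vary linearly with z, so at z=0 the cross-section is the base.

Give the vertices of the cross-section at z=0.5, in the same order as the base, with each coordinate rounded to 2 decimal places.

Cross-section at z=0.5: (-5.17,-0.31) (-1.28,-1.77) (2.56,3.54) (-5.91,4.27)

t = z/height = 0.5/13 = 0.0384615
s = 1 + (scale-1)·z/height = 1 + (1.79-1)·0.5/13 = 1.030385
θ = twist·z/height = 238°·0.5/13 = 9.1538° = 0.159765 rad
cos θ = 0.987265, sin θ = 0.159086 (intermediates below are computed at full precision and shown rounded to 5 d.p.)
v1: (-5,0.5) → rotate → (-5.01587,-0.30180) → ×s → (-5.16827,-0.31097) → (-5.17,-0.31)
v2: (-1.5,-1.5) → rotate → (-1.24227,-1.71953) → ×s → (-1.28001,-1.77177) → (-1.28,-1.77)
v3: (3,3) → rotate → (2.48454,3.43905) → ×s → (2.56003,3.54355) → (2.56,3.54)
v4: (-5,5) → rotate → (-5.73175,4.14089) → ×s → (-5.90591,4.26671) → (-5.91,4.27)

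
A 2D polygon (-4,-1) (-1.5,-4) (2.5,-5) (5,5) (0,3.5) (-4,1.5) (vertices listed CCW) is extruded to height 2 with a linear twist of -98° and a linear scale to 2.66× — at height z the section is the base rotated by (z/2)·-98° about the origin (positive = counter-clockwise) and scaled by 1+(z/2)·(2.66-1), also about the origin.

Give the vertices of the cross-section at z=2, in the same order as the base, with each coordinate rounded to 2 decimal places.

t = z/height = 2/2 = 1
s = 1 + (scale-1)·z/height = 1 + (2.66-1)·2/2 = 2.660000
θ = twist·z/height = -98°·2/2 = -98.0000° = -1.710423 rad
cos θ = -0.139173, sin θ = -0.990268 (intermediates below are computed at full precision and shown rounded to 5 d.p.)
v1: (-4,-1) → rotate → (-0.43358,4.10025) → ×s → (-1.15331,10.90665) → (-1.15,10.91)
v2: (-1.5,-4) → rotate → (-3.75231,2.04209) → ×s → (-9.98115,5.43197) → (-9.98,5.43)
v3: (2.5,-5) → rotate → (-5.29927,-1.77980) → ×s → (-14.09607,-4.73428) → (-14.10,-4.73)
v4: (5,5) → rotate → (4.25547,-5.64721) → ×s → (11.31956,-15.02157) → (11.32,-15.02)
v5: (0,3.5) → rotate → (3.46594,-0.48711) → ×s → (9.21940,-1.29570) → (9.22,-1.30)
v6: (-4,1.5) → rotate → (2.04209,3.75231) → ×s → (5.43197,9.98115) → (5.43,9.98)

Cross-section at z=2: (-1.15,10.91) (-9.98,5.43) (-14.10,-4.73) (11.32,-15.02) (9.22,-1.30) (5.43,9.98)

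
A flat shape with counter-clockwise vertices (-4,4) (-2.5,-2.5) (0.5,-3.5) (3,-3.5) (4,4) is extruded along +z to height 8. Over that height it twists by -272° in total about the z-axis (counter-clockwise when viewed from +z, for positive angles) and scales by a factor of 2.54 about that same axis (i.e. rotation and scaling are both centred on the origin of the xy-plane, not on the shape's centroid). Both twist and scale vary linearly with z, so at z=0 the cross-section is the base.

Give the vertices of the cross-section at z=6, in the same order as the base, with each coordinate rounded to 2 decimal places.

Cross-section at z=6: (4.37,-11.38) (7.11,2.73) (2.08,7.33) (-2.84,9.52) (-11.38,-4.37)

t = z/height = 6/8 = 0.75
s = 1 + (scale-1)·z/height = 1 + (2.54-1)·6/8 = 2.155000
θ = twist·z/height = -272°·6/8 = -204.0000° = -3.560472 rad
cos θ = -0.913545, sin θ = 0.406737 (intermediates below are computed at full precision and shown rounded to 5 d.p.)
v1: (-4,4) → rotate → (2.02724,-5.28113) → ×s → (4.36869,-11.38083) → (4.37,-11.38)
v2: (-2.5,-2.5) → rotate → (3.30071,1.26702) → ×s → (7.11302,2.73043) → (7.11,2.73)
v3: (0.5,-3.5) → rotate → (0.96681,3.40078) → ×s → (2.08347,7.32868) → (2.08,7.33)
v4: (3,-3.5) → rotate → (-1.31706,4.41762) → ×s → (-2.83826,9.51997) → (-2.84,9.52)
v5: (4,4) → rotate → (-5.28113,-2.02724) → ×s → (-11.38083,-4.36869) → (-11.38,-4.37)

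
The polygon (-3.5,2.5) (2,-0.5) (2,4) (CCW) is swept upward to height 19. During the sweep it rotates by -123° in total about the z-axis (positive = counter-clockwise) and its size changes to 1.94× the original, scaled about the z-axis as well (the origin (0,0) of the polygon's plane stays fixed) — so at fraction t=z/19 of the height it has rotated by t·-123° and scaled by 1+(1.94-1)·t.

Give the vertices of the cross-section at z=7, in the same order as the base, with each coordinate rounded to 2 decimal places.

t = z/height = 7/19 = 0.368421
s = 1 + (scale-1)·z/height = 1 + (1.94-1)·7/19 = 1.346316
θ = twist·z/height = -123°·7/19 = -45.3158° = -0.790910 rad
cos θ = 0.703199, sin θ = -0.710993 (intermediates below are computed at full precision and shown rounded to 5 d.p.)
v1: (-3.5,2.5) → rotate → (-0.68371,4.24647) → ×s → (-0.92049,5.71709) → (-0.92,5.72)
v2: (2,-0.5) → rotate → (1.05090,-1.77359) → ×s → (1.41484,-2.38781) → (1.41,-2.39)
v3: (2,4) → rotate → (4.25037,1.39081) → ×s → (5.72234,1.87247) → (5.72,1.87)

Cross-section at z=7: (-0.92,5.72) (1.41,-2.39) (5.72,1.87)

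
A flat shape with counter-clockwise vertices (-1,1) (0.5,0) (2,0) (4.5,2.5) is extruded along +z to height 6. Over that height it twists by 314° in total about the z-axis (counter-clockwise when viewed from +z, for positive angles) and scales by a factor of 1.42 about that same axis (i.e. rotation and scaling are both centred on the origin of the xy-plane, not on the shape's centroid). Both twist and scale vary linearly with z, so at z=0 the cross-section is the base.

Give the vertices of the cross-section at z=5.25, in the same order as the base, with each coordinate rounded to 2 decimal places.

Cross-section at z=5.25: (1.25,1.48) (0.06,-0.68) (0.23,-2.73) (3.92,-5.85)

t = z/height = 5.25/6 = 0.875
s = 1 + (scale-1)·z/height = 1 + (1.42-1)·5.25/6 = 1.367500
θ = twist·z/height = 314°·5.25/6 = 274.7500° = 4.795292 rad
cos θ = 0.082808, sin θ = -0.996566 (intermediates below are computed at full precision and shown rounded to 5 d.p.)
v1: (-1,1) → rotate → (0.91376,1.07937) → ×s → (1.24956,1.47604) → (1.25,1.48)
v2: (0.5,0) → rotate → (0.04140,-0.49828) → ×s → (0.05662,-0.68140) → (0.06,-0.68)
v3: (2,0) → rotate → (0.16562,-1.99313) → ×s → (0.22648,-2.72561) → (0.23,-2.73)
v4: (4.5,2.5) → rotate → (2.86405,-4.27752) → ×s → (3.91659,-5.84951) → (3.92,-5.85)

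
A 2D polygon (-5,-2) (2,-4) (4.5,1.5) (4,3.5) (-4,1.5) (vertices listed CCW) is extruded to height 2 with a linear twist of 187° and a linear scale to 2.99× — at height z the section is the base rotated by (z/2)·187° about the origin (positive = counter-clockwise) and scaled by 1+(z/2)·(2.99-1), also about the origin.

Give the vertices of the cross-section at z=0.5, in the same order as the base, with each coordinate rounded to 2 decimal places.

Cross-section at z=0.5: (-2.95,-7.51) (6.42,-1.92) (2.98,6.45) (0.29,7.95) (-5.74,-2.82)

t = z/height = 0.5/2 = 0.25
s = 1 + (scale-1)·z/height = 1 + (2.99-1)·0.5/2 = 1.497500
θ = twist·z/height = 187°·0.5/2 = 46.7500° = 0.815941 rad
cos θ = 0.685183, sin θ = 0.728371 (intermediates below are computed at full precision and shown rounded to 5 d.p.)
v1: (-5,-2) → rotate → (-1.96917,-5.01222) → ×s → (-2.94884,-7.50580) → (-2.95,-7.51)
v2: (2,-4) → rotate → (4.28385,-1.28399) → ×s → (6.41507,-1.92278) → (6.42,-1.92)
v3: (4.5,1.5) → rotate → (1.99077,4.30544) → ×s → (2.98117,6.44740) → (2.98,6.45)
v4: (4,3.5) → rotate → (0.19143,5.31162) → ×s → (0.28667,7.95416) → (0.29,7.95)
v5: (-4,1.5) → rotate → (-3.83329,-1.88571) → ×s → (-5.74035,-2.82385) → (-5.74,-2.82)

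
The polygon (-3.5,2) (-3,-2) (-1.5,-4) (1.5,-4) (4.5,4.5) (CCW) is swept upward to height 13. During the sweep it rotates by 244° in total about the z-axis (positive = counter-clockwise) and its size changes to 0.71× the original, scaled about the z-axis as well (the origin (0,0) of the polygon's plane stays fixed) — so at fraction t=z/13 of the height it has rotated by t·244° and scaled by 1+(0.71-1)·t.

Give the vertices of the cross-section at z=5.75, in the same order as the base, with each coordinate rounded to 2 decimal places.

t = z/height = 5.75/13 = 0.442308
s = 1 + (scale-1)·z/height = 1 + (0.71-1)·5.75/13 = 0.871731
θ = twist·z/height = 244°·5.75/13 = 107.9231° = 1.883613 rad
cos θ = -0.307740, sin θ = 0.951471 (intermediates below are computed at full precision and shown rounded to 5 d.p.)
v1: (-3.5,2) → rotate → (-0.82585,-3.94563) → ×s → (-0.71992,-3.43952) → (-0.72,-3.44)
v2: (-3,-2) → rotate → (2.82616,-2.23893) → ×s → (2.46365,-1.95175) → (2.46,-1.95)
v3: (-1.5,-4) → rotate → (4.26749,-0.19625) → ×s → (3.72010,-0.17107) → (3.72,-0.17)
v4: (1.5,-4) → rotate → (3.34427,2.65817) → ×s → (2.91531,2.31720) → (2.92,2.32)
v5: (4.5,4.5) → rotate → (-5.66645,2.89679) → ×s → (-4.93962,2.52522) → (-4.94,2.53)

Cross-section at z=5.75: (-0.72,-3.44) (2.46,-1.95) (3.72,-0.17) (2.92,2.32) (-4.94,2.53)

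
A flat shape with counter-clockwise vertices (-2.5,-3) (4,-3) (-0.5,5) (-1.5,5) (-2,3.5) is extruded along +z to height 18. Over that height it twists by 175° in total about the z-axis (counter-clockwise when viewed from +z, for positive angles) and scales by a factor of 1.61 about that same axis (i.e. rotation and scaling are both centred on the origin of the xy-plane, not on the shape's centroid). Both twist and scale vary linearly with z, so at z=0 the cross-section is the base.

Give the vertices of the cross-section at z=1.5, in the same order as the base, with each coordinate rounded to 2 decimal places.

t = z/height = 1.5/18 = 0.0833333
s = 1 + (scale-1)·z/height = 1 + (1.61-1)·1.5/18 = 1.050833
θ = twist·z/height = 175°·1.5/18 = 14.5833° = 0.254527 rad
cos θ = 0.967782, sin θ = 0.251788 (intermediates below are computed at full precision and shown rounded to 5 d.p.)
v1: (-2.5,-3) → rotate → (-1.66409,-3.53282) → ×s → (-1.74868,-3.71240) → (-1.75,-3.71)
v2: (4,-3) → rotate → (4.62649,-1.89620) → ×s → (4.86167,-1.99259) → (4.86,-1.99)
v3: (-0.5,5) → rotate → (-1.74283,4.71302) → ×s → (-1.83142,4.95260) → (-1.83,4.95)
v4: (-1.5,5) → rotate → (-2.71061,4.46123) → ×s → (-2.84840,4.68801) → (-2.85,4.69)
v5: (-2,3.5) → rotate → (-2.81682,2.88366) → ×s → (-2.96001,3.03025) → (-2.96,3.03)

Cross-section at z=1.5: (-1.75,-3.71) (4.86,-1.99) (-1.83,4.95) (-2.85,4.69) (-2.96,3.03)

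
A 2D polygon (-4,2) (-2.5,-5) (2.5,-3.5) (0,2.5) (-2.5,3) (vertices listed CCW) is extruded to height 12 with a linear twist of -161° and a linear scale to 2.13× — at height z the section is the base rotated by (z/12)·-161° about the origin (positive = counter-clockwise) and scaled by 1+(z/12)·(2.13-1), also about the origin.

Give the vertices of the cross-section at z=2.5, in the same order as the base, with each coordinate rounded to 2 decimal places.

t = z/height = 2.5/12 = 0.208333
s = 1 + (scale-1)·z/height = 1 + (2.13-1)·2.5/12 = 1.235417
θ = twist·z/height = -161°·2.5/12 = -33.5417° = -0.585413 rad
cos θ = 0.833484, sin θ = -0.552543 (intermediates below are computed at full precision and shown rounded to 5 d.p.)
v1: (-4,2) → rotate → (-2.22885,3.87714) → ×s → (-2.75356,4.78989) → (-2.75,4.79)
v2: (-2.5,-5) → rotate → (-4.84643,-2.78606) → ×s → (-5.98736,-3.44195) → (-5.99,-3.44)
v3: (2.5,-3.5) → rotate → (0.14981,-4.29855) → ×s → (0.18508,-5.31050) → (0.19,-5.31)
v4: (0,2.5) → rotate → (1.38136,2.08371) → ×s → (1.70655,2.57425) → (1.71,2.57)
v5: (-2.5,3) → rotate → (-0.42608,3.88181) → ×s → (-0.52639,4.79565) → (-0.53,4.80)

Cross-section at z=2.5: (-2.75,4.79) (-5.99,-3.44) (0.19,-5.31) (1.71,2.57) (-0.53,4.80)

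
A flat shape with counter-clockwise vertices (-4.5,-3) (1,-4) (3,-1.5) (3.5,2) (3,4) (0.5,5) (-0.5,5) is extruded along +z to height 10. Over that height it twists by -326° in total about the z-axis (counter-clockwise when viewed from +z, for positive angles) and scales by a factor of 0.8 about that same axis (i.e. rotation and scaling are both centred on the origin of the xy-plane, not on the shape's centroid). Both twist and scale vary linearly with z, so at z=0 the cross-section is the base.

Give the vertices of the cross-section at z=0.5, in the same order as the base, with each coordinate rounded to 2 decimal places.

t = z/height = 0.5/10 = 0.05
s = 1 + (scale-1)·z/height = 1 + (0.8-1)·0.5/10 = 0.990000
θ = twist·z/height = -326°·0.5/10 = -16.3000° = -0.284489 rad
cos θ = 0.959805, sin θ = -0.280667 (intermediates below are computed at full precision and shown rounded to 5 d.p.)
v1: (-4.5,-3) → rotate → (-5.16112,-1.61642) → ×s → (-5.10951,-1.60025) → (-5.11,-1.60)
v2: (1,-4) → rotate → (-0.16286,-4.11989) → ×s → (-0.16123,-4.07869) → (-0.16,-4.08)
v3: (3,-1.5) → rotate → (2.45842,-2.28171) → ×s → (2.43383,-2.25889) → (2.43,-2.26)
v4: (3.5,2) → rotate → (3.92065,0.93728) → ×s → (3.88145,0.92790) → (3.88,0.93)
v5: (3,4) → rotate → (4.00208,2.99722) → ×s → (3.96206,2.96725) → (3.96,2.97)
v6: (0.5,5) → rotate → (1.88324,4.65869) → ×s → (1.86440,4.61211) → (1.86,4.61)
v7: (-0.5,5) → rotate → (0.92343,4.93936) → ×s → (0.91420,4.88997) → (0.91,4.89)

Cross-section at z=0.5: (-5.11,-1.60) (-0.16,-4.08) (2.43,-2.26) (3.88,0.93) (3.96,2.97) (1.86,4.61) (0.91,4.89)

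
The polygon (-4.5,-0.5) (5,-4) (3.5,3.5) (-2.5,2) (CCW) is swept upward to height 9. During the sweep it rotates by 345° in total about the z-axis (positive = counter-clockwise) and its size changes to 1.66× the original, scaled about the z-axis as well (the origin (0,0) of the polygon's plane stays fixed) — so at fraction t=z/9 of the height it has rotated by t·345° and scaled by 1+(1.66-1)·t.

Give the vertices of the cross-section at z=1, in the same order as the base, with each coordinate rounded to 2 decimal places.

Cross-section at z=1: (-3.46,-3.42) (6.87,-0.04) (0.62,5.28) (-3.44,0.02)

t = z/height = 1/9 = 0.111111
s = 1 + (scale-1)·z/height = 1 + (1.66-1)·1/9 = 1.073333
θ = twist·z/height = 345°·1/9 = 38.3333° = 0.669043 rad
cos θ = 0.784416, sin θ = 0.620235 (intermediates below are computed at full precision and shown rounded to 5 d.p.)
v1: (-4.5,-0.5) → rotate → (-3.21975,-3.18327) → ×s → (-3.45587,-3.41671) → (-3.46,-3.42)
v2: (5,-4) → rotate → (6.40302,-0.03649) → ×s → (6.87258,-0.03916) → (6.87,-0.04)
v3: (3.5,3.5) → rotate → (0.57463,4.91628) → ×s → (0.61677,5.27681) → (0.62,5.28)
v4: (-2.5,2) → rotate → (-3.20151,0.01824) → ×s → (-3.43629,0.01958) → (-3.44,0.02)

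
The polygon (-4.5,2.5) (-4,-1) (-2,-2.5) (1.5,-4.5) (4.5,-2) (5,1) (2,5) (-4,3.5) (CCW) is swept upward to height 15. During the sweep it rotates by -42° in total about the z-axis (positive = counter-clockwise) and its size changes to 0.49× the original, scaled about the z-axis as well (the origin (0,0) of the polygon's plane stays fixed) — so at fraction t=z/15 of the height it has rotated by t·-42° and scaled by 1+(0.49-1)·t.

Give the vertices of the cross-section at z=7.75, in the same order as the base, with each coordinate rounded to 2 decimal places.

t = z/height = 7.75/15 = 0.516667
s = 1 + (scale-1)·z/height = 1 + (0.49-1)·7.75/15 = 0.736500
θ = twist·z/height = -42°·7.75/15 = -21.7000° = -0.378736 rad
cos θ = 0.929133, sin θ = -0.369747 (intermediates below are computed at full precision and shown rounded to 5 d.p.)
v1: (-4.5,2.5) → rotate → (-3.25673,3.98669) → ×s → (-2.39858,2.93620) → (-2.40,2.94)
v2: (-4,-1) → rotate → (-4.08628,0.54985) → ×s → (-3.00954,0.40497) → (-3.01,0.40)
v3: (-2,-2.5) → rotate → (-2.78263,-1.58334) → ×s → (-2.04941,-1.16613) → (-2.05,-1.17)
v4: (1.5,-4.5) → rotate → (-0.27016,-4.73572) → ×s → (-0.19897,-3.48786) → (-0.20,-3.49)
v5: (4.5,-2) → rotate → (3.44160,-3.52213) → ×s → (2.53474,-2.59405) → (2.53,-2.59)
v6: (5,1) → rotate → (5.01541,-0.91960) → ×s → (3.69385,-0.67729) → (3.69,-0.68)
v7: (2,5) → rotate → (3.70700,3.90617) → ×s → (2.73020,2.87689) → (2.73,2.88)
v8: (-4,3.5) → rotate → (-2.42242,4.73095) → ×s → (-1.78411,3.48435) → (-1.78,3.48)

Cross-section at z=7.75: (-2.40,2.94) (-3.01,0.40) (-2.05,-1.17) (-0.20,-3.49) (2.53,-2.59) (3.69,-0.68) (2.73,2.88) (-1.78,3.48)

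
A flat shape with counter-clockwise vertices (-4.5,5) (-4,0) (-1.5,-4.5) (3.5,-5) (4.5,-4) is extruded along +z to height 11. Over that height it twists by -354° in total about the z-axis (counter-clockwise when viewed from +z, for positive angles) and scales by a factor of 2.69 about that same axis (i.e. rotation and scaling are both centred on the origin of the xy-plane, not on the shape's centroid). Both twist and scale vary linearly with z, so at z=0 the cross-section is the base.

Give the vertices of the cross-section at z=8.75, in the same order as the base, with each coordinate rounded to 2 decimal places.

t = z/height = 8.75/11 = 0.795455
s = 1 + (scale-1)·z/height = 1 + (2.69-1)·8.75/11 = 2.344318
θ = twist·z/height = -354°·8.75/11 = -281.5909° = -4.914689 rad
cos θ = 0.200922, sin θ = 0.979607 (intermediates below are computed at full precision and shown rounded to 5 d.p.)
v1: (-4.5,5) → rotate → (-5.80219,-3.40362) → ×s → (-13.60217,-7.97917) → (-13.60,-7.98)
v2: (-4,0) → rotate → (-0.80369,-3.91843) → ×s → (-1.88411,-9.18604) → (-1.88,-9.19)
v3: (-1.5,-4.5) → rotate → (4.10685,-2.37356) → ×s → (9.62776,-5.56438) → (9.63,-5.56)
v4: (3.5,-5) → rotate → (5.60126,2.42401) → ×s → (13.13115,5.68266) → (13.13,5.68)
v5: (4.5,-4) → rotate → (4.82258,3.60454) → ×s → (11.30566,8.45019) → (11.31,8.45)

Cross-section at z=8.75: (-13.60,-7.98) (-1.88,-9.19) (9.63,-5.56) (13.13,5.68) (11.31,8.45)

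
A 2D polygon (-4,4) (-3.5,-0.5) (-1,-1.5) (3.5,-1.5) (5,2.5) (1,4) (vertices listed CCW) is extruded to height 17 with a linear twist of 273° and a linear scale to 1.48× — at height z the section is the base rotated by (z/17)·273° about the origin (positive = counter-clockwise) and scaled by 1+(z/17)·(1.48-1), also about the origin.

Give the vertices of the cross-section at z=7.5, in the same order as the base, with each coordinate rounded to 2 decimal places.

t = z/height = 7.5/17 = 0.441176
s = 1 + (scale-1)·z/height = 1 + (1.48-1)·7.5/17 = 1.211765
θ = twist·z/height = 273°·7.5/17 = 120.4412° = 2.102095 rad
cos θ = -0.506653, sin θ = 0.862150 (intermediates below are computed at full precision and shown rounded to 5 d.p.)
v1: (-4,4) → rotate → (-1.42199,-5.47521) → ×s → (-1.72311,-6.63467) → (-1.72,-6.63)
v2: (-3.5,-0.5) → rotate → (2.20436,-2.76420) → ×s → (2.67117,-3.34956) → (2.67,-3.35)
v3: (-1,-1.5) → rotate → (1.79988,-0.10217) → ×s → (2.18103,-0.12381) → (2.18,-0.12)
v4: (3.5,-1.5) → rotate → (-0.48006,3.77750) → ×s → (-0.58172,4.57745) → (-0.58,4.58)
v5: (5,2.5) → rotate → (-4.68864,3.04412) → ×s → (-5.68153,3.68875) → (-5.68,3.69)
v6: (1,4) → rotate → (-3.95525,-1.16446) → ×s → (-4.79284,-1.41106) → (-4.79,-1.41)

Cross-section at z=7.5: (-1.72,-6.63) (2.67,-3.35) (2.18,-0.12) (-0.58,4.58) (-5.68,3.69) (-4.79,-1.41)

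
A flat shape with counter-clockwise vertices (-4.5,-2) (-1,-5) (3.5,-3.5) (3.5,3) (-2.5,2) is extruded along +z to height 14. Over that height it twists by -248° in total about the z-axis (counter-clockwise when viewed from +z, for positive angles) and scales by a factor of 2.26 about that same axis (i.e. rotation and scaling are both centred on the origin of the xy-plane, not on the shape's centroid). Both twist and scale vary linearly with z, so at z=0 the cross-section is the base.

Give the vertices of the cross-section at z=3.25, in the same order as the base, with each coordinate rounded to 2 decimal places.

t = z/height = 3.25/14 = 0.232143
s = 1 + (scale-1)·z/height = 1 + (2.26-1)·3.25/14 = 1.292500
θ = twist·z/height = -248°·3.25/14 = -57.5714° = -1.004811 rad
cos θ = 0.536248, sin θ = -0.844061 (intermediates below are computed at full precision and shown rounded to 5 d.p.)
v1: (-4.5,-2) → rotate → (-4.10124,2.72578) → ×s → (-5.30085,3.52307) → (-5.30,3.52)
v2: (-1,-5) → rotate → (-4.75655,-1.83718) → ×s → (-6.14784,-2.37455) → (-6.15,-2.37)
v3: (3.5,-3.5) → rotate → (-1.07734,-4.83108) → ×s → (-1.39247,-6.24417) → (-1.39,-6.24)
v4: (3.5,3) → rotate → (4.40905,-1.34547) → ×s → (5.69870,-1.73902) → (5.70,-1.74)
v5: (-2.5,2) → rotate → (0.34750,3.18265) → ×s → (0.44915,4.11357) → (0.45,4.11)

Cross-section at z=3.25: (-5.30,3.52) (-6.15,-2.37) (-1.39,-6.24) (5.70,-1.74) (0.45,4.11)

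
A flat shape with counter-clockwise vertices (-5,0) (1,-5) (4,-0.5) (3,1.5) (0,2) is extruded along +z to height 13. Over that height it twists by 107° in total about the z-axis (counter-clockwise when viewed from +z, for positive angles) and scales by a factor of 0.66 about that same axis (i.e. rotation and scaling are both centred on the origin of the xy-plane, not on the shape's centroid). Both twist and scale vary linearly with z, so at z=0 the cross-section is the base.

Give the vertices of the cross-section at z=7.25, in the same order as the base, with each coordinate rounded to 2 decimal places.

Cross-section at z=7.25: (-2.05,-3.50) (3.91,-1.35) (1.99,2.59) (0.18,2.71) (-1.40,0.82)

t = z/height = 7.25/13 = 0.557692
s = 1 + (scale-1)·z/height = 1 + (0.66-1)·7.25/13 = 0.810385
θ = twist·z/height = 107°·7.25/13 = 59.6731° = 1.041492 rad
cos θ = 0.504933, sin θ = 0.863158 (intermediates below are computed at full precision and shown rounded to 5 d.p.)
v1: (-5,0) → rotate → (-2.52467,-4.31579) → ×s → (-2.04595,-3.49745) → (-2.05,-3.50)
v2: (1,-5) → rotate → (4.82073,-1.66151) → ×s → (3.90664,-1.34646) → (3.91,-1.35)
v3: (4,-0.5) → rotate → (2.45131,3.20017) → ×s → (1.98651,2.59337) → (1.99,2.59)
v4: (3,1.5) → rotate → (0.22006,3.34688) → ×s → (0.17834,2.71226) → (0.18,2.71)
v5: (0,2) → rotate → (-1.72632,1.00987) → ×s → (-1.39898,0.81838) → (-1.40,0.82)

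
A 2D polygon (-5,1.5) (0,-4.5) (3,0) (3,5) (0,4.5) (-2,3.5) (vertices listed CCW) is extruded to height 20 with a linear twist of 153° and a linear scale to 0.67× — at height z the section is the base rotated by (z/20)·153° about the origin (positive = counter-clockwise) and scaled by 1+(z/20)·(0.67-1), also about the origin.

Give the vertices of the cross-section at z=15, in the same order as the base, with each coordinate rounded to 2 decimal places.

t = z/height = 15/20 = 0.75
s = 1 + (scale-1)·z/height = 1 + (0.67-1)·15/20 = 0.752500
θ = twist·z/height = 153°·15/20 = 114.7500° = 2.002765 rad
cos θ = -0.418660, sin θ = 0.908143 (intermediates below are computed at full precision and shown rounded to 5 d.p.)
v1: (-5,1.5) → rotate → (0.73108,-5.16871) → ×s → (0.55014,-3.88945) → (0.55,-3.89)
v2: (0,-4.5) → rotate → (4.08664,1.88397) → ×s → (3.07520,1.41769) → (3.08,1.42)
v3: (3,0) → rotate → (-1.25598,2.72443) → ×s → (-0.94512,2.05013) → (-0.95,2.05)
v4: (3,5) → rotate → (-5.79670,0.63113) → ×s → (-4.36201,0.47493) → (-4.36,0.47)
v5: (0,4.5) → rotate → (-4.08664,-1.88397) → ×s → (-3.07520,-1.41769) → (-3.08,-1.42)
v6: (-2,3.5) → rotate → (-2.34118,-3.28160) → ×s → (-1.76174,-2.46940) → (-1.76,-2.47)

Cross-section at z=15: (0.55,-3.89) (3.08,1.42) (-0.95,2.05) (-4.36,0.47) (-3.08,-1.42) (-1.76,-2.47)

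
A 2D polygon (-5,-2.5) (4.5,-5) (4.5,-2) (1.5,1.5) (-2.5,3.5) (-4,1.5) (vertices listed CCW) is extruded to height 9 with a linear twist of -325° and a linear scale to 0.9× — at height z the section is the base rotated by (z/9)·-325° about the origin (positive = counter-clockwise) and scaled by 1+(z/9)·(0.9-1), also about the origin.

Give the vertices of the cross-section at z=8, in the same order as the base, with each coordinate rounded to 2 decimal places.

Cross-section at z=8: (0.68,-5.05) (5.64,2.40) (3.05,3.29) (-0.85,1.74) (-3.75,-1.12) (-2.47,-3.01)

t = z/height = 8/9 = 0.888889
s = 1 + (scale-1)·z/height = 1 + (0.9-1)·8/9 = 0.911111
θ = twist·z/height = -325°·8/9 = -288.8889° = -5.042062 rad
cos θ = 0.323734, sin θ = 0.946148 (intermediates below are computed at full precision and shown rounded to 5 d.p.)
v1: (-5,-2.5) → rotate → (0.74670,-5.54008) → ×s → (0.68033,-5.04762) → (0.68,-5.05)
v2: (4.5,-5) → rotate → (6.18754,2.63900) → ×s → (5.63754,2.40442) → (5.64,2.40)
v3: (4.5,-2) → rotate → (3.34910,3.61020) → ×s → (3.05140,3.28929) → (3.05,3.29)
v4: (1.5,1.5) → rotate → (-0.93362,1.90482) → ×s → (-0.85063,1.73551) → (-0.85,1.74)
v5: (-2.5,3.5) → rotate → (-4.12085,-1.23230) → ×s → (-3.75456,-1.12276) → (-3.75,-1.12)
v6: (-4,1.5) → rotate → (-2.71416,-3.29899) → ×s → (-2.47290,-3.00575) → (-2.47,-3.01)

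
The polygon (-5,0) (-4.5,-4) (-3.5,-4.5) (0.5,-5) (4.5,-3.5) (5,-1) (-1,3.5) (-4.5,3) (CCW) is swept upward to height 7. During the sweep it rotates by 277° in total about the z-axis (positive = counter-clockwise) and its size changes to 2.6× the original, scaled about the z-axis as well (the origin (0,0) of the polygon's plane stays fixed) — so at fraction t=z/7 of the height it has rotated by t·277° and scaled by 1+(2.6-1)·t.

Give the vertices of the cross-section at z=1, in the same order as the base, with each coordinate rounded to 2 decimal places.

Cross-section at z=1: (-4.74,-3.91) (-1.13,-7.31) (0.21,-7.00) (4.39,-4.34) (7.00,0.21) (5.52,2.97) (-3.69,2.53) (-6.61,-0.68)

t = z/height = 1/7 = 0.142857
s = 1 + (scale-1)·z/height = 1 + (2.6-1)·1/7 = 1.228571
θ = twist·z/height = 277°·1/7 = 39.5714° = 0.690652 rad
cos θ = 0.770831, sin θ = 0.637040 (intermediates below are computed at full precision and shown rounded to 5 d.p.)
v1: (-5,0) → rotate → (-3.85416,-3.18520) → ×s → (-4.73510,-3.91324) → (-4.74,-3.91)
v2: (-4.5,-4) → rotate → (-0.92058,-5.95000) → ×s → (-1.13100,-7.31000) → (-1.13,-7.31)
v3: (-3.5,-4.5) → rotate → (0.16877,-5.69838) → ×s → (0.20735,-7.00086) → (0.21,-7.00)
v4: (0.5,-5) → rotate → (3.57061,-3.53564) → ×s → (4.38675,-4.34378) → (4.39,-4.34)
v5: (4.5,-3.5) → rotate → (5.69838,0.16877) → ×s → (7.00086,0.20735) → (7.00,0.21)
v6: (5,-1) → rotate → (4.49119,2.41437) → ×s → (5.51775,2.96622) → (5.52,2.97)
v7: (-1,3.5) → rotate → (-3.00047,2.06087) → ×s → (-3.68629,2.53192) → (-3.69,2.53)
v8: (-4.5,3) → rotate → (-5.37986,-0.55419) → ×s → (-6.60954,-0.68086) → (-6.61,-0.68)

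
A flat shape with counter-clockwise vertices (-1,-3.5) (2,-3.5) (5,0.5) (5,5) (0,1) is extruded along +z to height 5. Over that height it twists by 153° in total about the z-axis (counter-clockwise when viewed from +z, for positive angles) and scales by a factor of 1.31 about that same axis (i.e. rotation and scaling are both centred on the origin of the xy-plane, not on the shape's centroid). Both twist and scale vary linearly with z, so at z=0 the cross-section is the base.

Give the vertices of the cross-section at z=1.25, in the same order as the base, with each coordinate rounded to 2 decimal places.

Cross-section at z=1.25: (1.49,-3.63) (4.03,-1.63) (3.90,3.76) (0.90,7.57) (-0.67,0.85)

t = z/height = 1.25/5 = 0.25
s = 1 + (scale-1)·z/height = 1 + (1.31-1)·1.25/5 = 1.077500
θ = twist·z/height = 153°·1.25/5 = 38.2500° = 0.667588 rad
cos θ = 0.785317, sin θ = 0.619094 (intermediates below are computed at full precision and shown rounded to 5 d.p.)
v1: (-1,-3.5) → rotate → (1.38151,-3.36770) → ×s → (1.48858,-3.62870) → (1.49,-3.63)
v2: (2,-3.5) → rotate → (3.73746,-1.51042) → ×s → (4.02712,-1.62748) → (4.03,-1.63)
v3: (5,0.5) → rotate → (3.61704,3.48813) → ×s → (3.89736,3.75846) → (3.90,3.76)
v4: (5,5) → rotate → (0.83111,7.02205) → ×s → (0.89553,7.56626) → (0.90,7.57)
v5: (0,1) → rotate → (-0.61909,0.78532) → ×s → (-0.66707,0.84618) → (-0.67,0.85)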